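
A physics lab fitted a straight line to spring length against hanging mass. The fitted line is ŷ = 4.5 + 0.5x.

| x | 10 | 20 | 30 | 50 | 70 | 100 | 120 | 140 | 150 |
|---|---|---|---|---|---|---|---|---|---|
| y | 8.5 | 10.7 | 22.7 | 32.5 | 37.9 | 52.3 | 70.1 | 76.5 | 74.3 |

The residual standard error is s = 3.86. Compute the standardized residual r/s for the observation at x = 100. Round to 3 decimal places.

-0.570

ŷ = 4.5 + 0.5·100 = 54.5
r = 52.3 − 54.5 = -2.2
r/s = -2.2 / 3.86 = -0.570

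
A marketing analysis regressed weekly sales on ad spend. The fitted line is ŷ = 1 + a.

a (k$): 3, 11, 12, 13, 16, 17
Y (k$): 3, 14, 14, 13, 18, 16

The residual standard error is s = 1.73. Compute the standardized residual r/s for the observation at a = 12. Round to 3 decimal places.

0.578

ŷ = 1 + 12 = 13
r = 14 − 13 = 1
r/s = 1 / 1.73 = 0.578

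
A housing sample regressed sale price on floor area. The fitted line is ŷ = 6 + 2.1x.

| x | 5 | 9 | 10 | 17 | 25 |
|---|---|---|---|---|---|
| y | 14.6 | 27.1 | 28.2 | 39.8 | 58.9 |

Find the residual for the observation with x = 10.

e = 1.2

ŷ = 6 + 2.1·10 = 27
e = 28.2 − 27 = 1.2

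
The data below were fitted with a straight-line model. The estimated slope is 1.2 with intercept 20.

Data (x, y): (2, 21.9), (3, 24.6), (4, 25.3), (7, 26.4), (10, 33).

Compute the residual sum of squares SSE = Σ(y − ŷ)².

SSE = 6.5

x=2: ŷ = 20 + 1.2·2 = 22.4; r = 21.9 − 22.4 = -0.5
x=3: ŷ = 20 + 1.2·3 = 23.6; r = 24.6 − 23.6 = 1
x=4: ŷ = 20 + 1.2·4 = 24.8; r = 25.3 − 24.8 = 0.5
x=7: ŷ = 20 + 1.2·7 = 28.4; r = 26.4 − 28.4 = -2
x=10: ŷ = 20 + 1.2·10 = 32; r = 33 − 32 = 1
SSE = 0.25 + 1 + 0.25 + 4 + 1 = 6.5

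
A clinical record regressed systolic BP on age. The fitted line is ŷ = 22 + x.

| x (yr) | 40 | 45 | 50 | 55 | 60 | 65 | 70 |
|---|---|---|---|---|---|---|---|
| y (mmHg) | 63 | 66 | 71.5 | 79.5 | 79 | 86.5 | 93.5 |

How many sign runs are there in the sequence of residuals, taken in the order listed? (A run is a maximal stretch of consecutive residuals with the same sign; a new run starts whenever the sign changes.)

x=40: ŷ = 22 + 40 = 62; e = 63 − 62 = 1
x=45: ŷ = 22 + 45 = 67; e = 66 − 67 = -1
x=50: ŷ = 22 + 50 = 72; e = 71.5 − 72 = -0.5
x=55: ŷ = 22 + 55 = 77; e = 79.5 − 77 = 2.5
x=60: ŷ = 22 + 60 = 82; e = 79 − 82 = -3
x=65: ŷ = 22 + 65 = 87; e = 86.5 − 87 = -0.5
x=70: ŷ = 22 + 70 = 92; e = 93.5 − 92 = 1.5
Signs: + − − + − − +
Runs: +×1, −×2, +×1, −×2, +×1 → 5

5 runs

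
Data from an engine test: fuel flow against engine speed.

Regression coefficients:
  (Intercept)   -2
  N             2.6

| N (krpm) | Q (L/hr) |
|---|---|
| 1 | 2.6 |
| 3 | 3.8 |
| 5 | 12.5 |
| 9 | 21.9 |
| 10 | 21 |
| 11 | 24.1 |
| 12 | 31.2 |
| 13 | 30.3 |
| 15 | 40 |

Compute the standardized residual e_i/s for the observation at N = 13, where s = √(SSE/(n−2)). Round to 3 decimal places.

N=1: ŷ = -2 + 2.6·1 = 0.6; e = 2.6 − 0.6 = 2
N=3: ŷ = -2 + 2.6·3 = 5.8; e = 3.8 − 5.8 = -2
N=5: ŷ = -2 + 2.6·5 = 11; e = 12.5 − 11 = 1.5
N=9: ŷ = -2 + 2.6·9 = 21.4; e = 21.9 − 21.4 = 0.5
N=10: ŷ = -2 + 2.6·10 = 24; e = 21 − 24 = -3
N=11: ŷ = -2 + 2.6·11 = 26.6; e = 24.1 − 26.6 = -2.5
N=12: ŷ = -2 + 2.6·12 = 29.2; e = 31.2 − 29.2 = 2
N=13: ŷ = -2 + 2.6·13 = 31.8; e = 30.3 − 31.8 = -1.5
N=15: ŷ = -2 + 2.6·15 = 37; e = 40 − 37 = 3
SSE = 4 + 4 + 2.25 + 0.25 + 9 + 6.25 + 4 + 2.25 + 9 = 41
s = √(41/7) = 2.42015
e/s = -1.5 / 2.42015 = -0.620

-0.620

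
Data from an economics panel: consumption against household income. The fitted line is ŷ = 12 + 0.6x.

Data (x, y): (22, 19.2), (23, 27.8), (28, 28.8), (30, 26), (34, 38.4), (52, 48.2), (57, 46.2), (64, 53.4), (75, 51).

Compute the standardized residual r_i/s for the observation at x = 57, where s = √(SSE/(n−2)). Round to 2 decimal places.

0.00

x=22: ŷ = 12 + 0.6·22 = 25.2; r = 19.2 − 25.2 = -6
x=23: ŷ = 12 + 0.6·23 = 25.8; r = 27.8 − 25.8 = 2
x=28: ŷ = 12 + 0.6·28 = 28.8; r = 28.8 − 28.8 = 0
x=30: ŷ = 12 + 0.6·30 = 30; r = 26 − 30 = -4
x=34: ŷ = 12 + 0.6·34 = 32.4; r = 38.4 − 32.4 = 6
x=52: ŷ = 12 + 0.6·52 = 43.2; r = 48.2 − 43.2 = 5
x=57: ŷ = 12 + 0.6·57 = 46.2; r = 46.2 − 46.2 = 0
x=64: ŷ = 12 + 0.6·64 = 50.4; r = 53.4 − 50.4 = 3
x=75: ŷ = 12 + 0.6·75 = 57; r = 51 − 57 = -6
SSE = 36 + 4 + 0 + 16 + 36 + 25 + 0 + 9 + 36 = 162
s = √(162/7) = 4.8107
r/s = 0 / 4.8107 = 0.00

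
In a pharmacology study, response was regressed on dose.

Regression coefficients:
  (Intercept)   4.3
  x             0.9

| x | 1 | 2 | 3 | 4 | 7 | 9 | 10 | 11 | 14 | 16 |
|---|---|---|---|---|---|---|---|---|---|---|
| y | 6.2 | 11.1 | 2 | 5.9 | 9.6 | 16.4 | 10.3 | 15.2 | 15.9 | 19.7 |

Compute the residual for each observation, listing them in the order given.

1, 5, -5, -2, -1, 4, -3, 1, -1, 1

x=1: ŷ = 4.3 + 0.9·1 = 5.2; e = 6.2 − 5.2 = 1
x=2: ŷ = 4.3 + 0.9·2 = 6.1; e = 11.1 − 6.1 = 5
x=3: ŷ = 4.3 + 0.9·3 = 7; e = 2 − 7 = -5
x=4: ŷ = 4.3 + 0.9·4 = 7.9; e = 5.9 − 7.9 = -2
x=7: ŷ = 4.3 + 0.9·7 = 10.6; e = 9.6 − 10.6 = -1
x=9: ŷ = 4.3 + 0.9·9 = 12.4; e = 16.4 − 12.4 = 4
x=10: ŷ = 4.3 + 0.9·10 = 13.3; e = 10.3 − 13.3 = -3
x=11: ŷ = 4.3 + 0.9·11 = 14.2; e = 15.2 − 14.2 = 1
x=14: ŷ = 4.3 + 0.9·14 = 16.9; e = 15.9 − 16.9 = -1
x=16: ŷ = 4.3 + 0.9·16 = 18.7; e = 19.7 − 18.7 = 1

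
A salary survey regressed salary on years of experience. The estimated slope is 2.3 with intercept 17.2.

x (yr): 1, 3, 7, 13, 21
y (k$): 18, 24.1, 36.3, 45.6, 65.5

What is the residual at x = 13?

ŷ = 17.2 + 2.3·13 = 47.1
r = 45.6 − 47.1 = -1.5

r = -1.5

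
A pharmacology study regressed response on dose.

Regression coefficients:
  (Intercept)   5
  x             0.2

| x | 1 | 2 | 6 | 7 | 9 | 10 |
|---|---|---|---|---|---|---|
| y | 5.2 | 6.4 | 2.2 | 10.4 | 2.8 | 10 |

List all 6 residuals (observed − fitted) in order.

x=1: ŷ = 5 + 0.2·1 = 5.2; r = 5.2 − 5.2 = 0
x=2: ŷ = 5 + 0.2·2 = 5.4; r = 6.4 − 5.4 = 1
x=6: ŷ = 5 + 0.2·6 = 6.2; r = 2.2 − 6.2 = -4
x=7: ŷ = 5 + 0.2·7 = 6.4; r = 10.4 − 6.4 = 4
x=9: ŷ = 5 + 0.2·9 = 6.8; r = 2.8 − 6.8 = -4
x=10: ŷ = 5 + 0.2·10 = 7; r = 10 − 7 = 3

0, 1, -4, 4, -4, 3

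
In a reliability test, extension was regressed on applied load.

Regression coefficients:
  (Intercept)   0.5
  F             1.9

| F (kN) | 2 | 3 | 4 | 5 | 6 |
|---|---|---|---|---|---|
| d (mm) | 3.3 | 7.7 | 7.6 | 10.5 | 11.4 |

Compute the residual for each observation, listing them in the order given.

-1, 1.5, -0.5, 0.5, -0.5

F=2: d̂ = 0.5 + 1.9·2 = 4.3; r = 3.3 − 4.3 = -1
F=3: d̂ = 0.5 + 1.9·3 = 6.2; r = 7.7 − 6.2 = 1.5
F=4: d̂ = 0.5 + 1.9·4 = 8.1; r = 7.6 − 8.1 = -0.5
F=5: d̂ = 0.5 + 1.9·5 = 10; r = 10.5 − 10 = 0.5
F=6: d̂ = 0.5 + 1.9·6 = 11.9; r = 11.4 − 11.9 = -0.5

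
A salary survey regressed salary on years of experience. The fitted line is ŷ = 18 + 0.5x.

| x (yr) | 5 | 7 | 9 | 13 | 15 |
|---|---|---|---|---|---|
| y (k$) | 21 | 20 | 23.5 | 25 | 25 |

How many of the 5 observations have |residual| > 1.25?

x=5: ŷ = 18 + 0.5·5 = 20.5; e = 21 − 20.5 = 0.5
x=7: ŷ = 18 + 0.5·7 = 21.5; e = 20 − 21.5 = -1.5
x=9: ŷ = 18 + 0.5·9 = 22.5; e = 23.5 − 22.5 = 1
x=13: ŷ = 18 + 0.5·13 = 24.5; e = 25 − 24.5 = 0.5
x=15: ŷ = 18 + 0.5·15 = 25.5; e = 25 − 25.5 = -0.5
|e| > 1.25: x=7 (|e|=1.5) → 1

1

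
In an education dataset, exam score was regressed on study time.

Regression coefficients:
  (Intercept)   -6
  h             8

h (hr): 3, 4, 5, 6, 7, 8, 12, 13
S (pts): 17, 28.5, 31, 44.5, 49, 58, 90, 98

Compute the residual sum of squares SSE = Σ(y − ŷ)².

h=3: ŷ = -6 + 8·3 = 18; r = 17 − 18 = -1
h=4: ŷ = -6 + 8·4 = 26; r = 28.5 − 26 = 2.5
h=5: ŷ = -6 + 8·5 = 34; r = 31 − 34 = -3
h=6: ŷ = -6 + 8·6 = 42; r = 44.5 − 42 = 2.5
h=7: ŷ = -6 + 8·7 = 50; r = 49 − 50 = -1
h=8: ŷ = -6 + 8·8 = 58; r = 58 − 58 = 0
h=12: ŷ = -6 + 8·12 = 90; r = 90 − 90 = 0
h=13: ŷ = -6 + 8·13 = 98; r = 98 − 98 = 0
SSE = 1 + 6.25 + 9 + 6.25 + 1 + 0 + 0 + 0 = 23.5

SSE = 23.5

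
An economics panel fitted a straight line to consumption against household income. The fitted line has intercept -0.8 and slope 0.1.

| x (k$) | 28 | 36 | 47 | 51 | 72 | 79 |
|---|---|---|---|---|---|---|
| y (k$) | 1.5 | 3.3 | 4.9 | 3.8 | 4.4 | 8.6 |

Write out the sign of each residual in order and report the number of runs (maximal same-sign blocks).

4 runs

x=28: ŷ = -0.8 + 0.1·28 = 2; e = 1.5 − 2 = -0.5
x=36: ŷ = -0.8 + 0.1·36 = 2.8; e = 3.3 − 2.8 = 0.5
x=47: ŷ = -0.8 + 0.1·47 = 3.9; e = 4.9 − 3.9 = 1
x=51: ŷ = -0.8 + 0.1·51 = 4.3; e = 3.8 − 4.3 = -0.5
x=72: ŷ = -0.8 + 0.1·72 = 6.4; e = 4.4 − 6.4 = -2
x=79: ŷ = -0.8 + 0.1·79 = 7.1; e = 8.6 − 7.1 = 1.5
Signs: − + + − − +
Runs: −×1, +×2, −×2, +×1 → 4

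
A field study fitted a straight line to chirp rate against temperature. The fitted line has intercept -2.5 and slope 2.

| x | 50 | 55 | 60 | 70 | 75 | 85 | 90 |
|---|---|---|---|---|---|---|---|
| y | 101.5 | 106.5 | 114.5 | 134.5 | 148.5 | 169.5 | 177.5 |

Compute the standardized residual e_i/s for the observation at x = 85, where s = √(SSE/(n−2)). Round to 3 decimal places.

0.707

x=50: ŷ = -2.5 + 2·50 = 97.5; e = 101.5 − 97.5 = 4
x=55: ŷ = -2.5 + 2·55 = 107.5; e = 106.5 − 107.5 = -1
x=60: ŷ = -2.5 + 2·60 = 117.5; e = 114.5 − 117.5 = -3
x=70: ŷ = -2.5 + 2·70 = 137.5; e = 134.5 − 137.5 = -3
x=75: ŷ = -2.5 + 2·75 = 147.5; e = 148.5 − 147.5 = 1
x=85: ŷ = -2.5 + 2·85 = 167.5; e = 169.5 − 167.5 = 2
x=90: ŷ = -2.5 + 2·90 = 177.5; e = 177.5 − 177.5 = 0
SSE = 16 + 1 + 9 + 9 + 1 + 4 + 0 = 40
s = √(40/5) = 2.82843
e/s = 2 / 2.82843 = 0.707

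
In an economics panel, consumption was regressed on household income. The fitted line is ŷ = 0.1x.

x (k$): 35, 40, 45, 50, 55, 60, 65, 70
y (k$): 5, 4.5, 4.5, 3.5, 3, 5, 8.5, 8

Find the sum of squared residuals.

x=35: ŷ = 0.1·35 = 3.5; e = 5 − 3.5 = 1.5
x=40: ŷ = 0.1·40 = 4; e = 4.5 − 4 = 0.5
x=45: ŷ = 0.1·45 = 4.5; e = 4.5 − 4.5 = 0
x=50: ŷ = 0.1·50 = 5; e = 3.5 − 5 = -1.5
x=55: ŷ = 0.1·55 = 5.5; e = 3 − 5.5 = -2.5
x=60: ŷ = 0.1·60 = 6; e = 5 − 6 = -1
x=65: ŷ = 0.1·65 = 6.5; e = 8.5 − 6.5 = 2
x=70: ŷ = 0.1·70 = 7; e = 8 − 7 = 1
SSE = 2.25 + 0.25 + 0 + 2.25 + 6.25 + 1 + 4 + 1 = 17

SSE = 17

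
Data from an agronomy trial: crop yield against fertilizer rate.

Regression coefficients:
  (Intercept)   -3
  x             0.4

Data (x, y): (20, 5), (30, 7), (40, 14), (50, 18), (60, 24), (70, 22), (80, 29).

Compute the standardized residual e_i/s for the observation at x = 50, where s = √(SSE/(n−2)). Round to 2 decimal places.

0.46

x=20: ŷ = -3 + 0.4·20 = 5; e = 5 − 5 = 0
x=30: ŷ = -3 + 0.4·30 = 9; e = 7 − 9 = -2
x=40: ŷ = -3 + 0.4·40 = 13; e = 14 − 13 = 1
x=50: ŷ = -3 + 0.4·50 = 17; e = 18 − 17 = 1
x=60: ŷ = -3 + 0.4·60 = 21; e = 24 − 21 = 3
x=70: ŷ = -3 + 0.4·70 = 25; e = 22 − 25 = -3
x=80: ŷ = -3 + 0.4·80 = 29; e = 29 − 29 = 0
SSE = 0 + 4 + 1 + 1 + 9 + 9 + 0 = 24
s = √(24/5) = 2.19089
e/s = 1 / 2.19089 = 0.46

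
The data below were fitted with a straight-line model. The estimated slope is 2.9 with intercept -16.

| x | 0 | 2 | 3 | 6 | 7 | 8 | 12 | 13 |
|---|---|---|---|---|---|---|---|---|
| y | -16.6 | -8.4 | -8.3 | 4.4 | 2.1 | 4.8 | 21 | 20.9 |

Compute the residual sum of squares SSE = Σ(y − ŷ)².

SSE = 29.68

x=0: ŷ = -16 + 2.9·0 = -16; e = -16.6 − (-16) = -0.6
x=2: ŷ = -16 + 2.9·2 = -10.2; e = -8.4 − (-10.2) = 1.8
x=3: ŷ = -16 + 2.9·3 = -7.3; e = -8.3 − (-7.3) = -1
x=6: ŷ = -16 + 2.9·6 = 1.4; e = 4.4 − 1.4 = 3
x=7: ŷ = -16 + 2.9·7 = 4.3; e = 2.1 − 4.3 = -2.2
x=8: ŷ = -16 + 2.9·8 = 7.2; e = 4.8 − 7.2 = -2.4
x=12: ŷ = -16 + 2.9·12 = 18.8; e = 21 − 18.8 = 2.2
x=13: ŷ = -16 + 2.9·13 = 21.7; e = 20.9 − 21.7 = -0.8
SSE = 0.36 + 3.24 + 1 + 9 + 4.84 + 5.76 + 4.84 + 0.64 = 29.68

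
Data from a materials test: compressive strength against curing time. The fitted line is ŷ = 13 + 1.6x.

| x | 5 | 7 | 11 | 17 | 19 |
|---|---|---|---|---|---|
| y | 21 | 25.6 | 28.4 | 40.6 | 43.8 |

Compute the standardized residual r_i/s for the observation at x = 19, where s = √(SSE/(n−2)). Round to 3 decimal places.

x=5: ŷ = 13 + 1.6·5 = 21; r = 21 − 21 = 0
x=7: ŷ = 13 + 1.6·7 = 24.2; r = 25.6 − 24.2 = 1.4
x=11: ŷ = 13 + 1.6·11 = 30.6; r = 28.4 − 30.6 = -2.2
x=17: ŷ = 13 + 1.6·17 = 40.2; r = 40.6 − 40.2 = 0.4
x=19: ŷ = 13 + 1.6·19 = 43.4; r = 43.8 − 43.4 = 0.4
SSE = 0 + 1.96 + 4.84 + 0.16 + 0.16 = 7.12
s = √(7.12/3) = 1.54056
r/s = 0.4 / 1.54056 = 0.260

0.260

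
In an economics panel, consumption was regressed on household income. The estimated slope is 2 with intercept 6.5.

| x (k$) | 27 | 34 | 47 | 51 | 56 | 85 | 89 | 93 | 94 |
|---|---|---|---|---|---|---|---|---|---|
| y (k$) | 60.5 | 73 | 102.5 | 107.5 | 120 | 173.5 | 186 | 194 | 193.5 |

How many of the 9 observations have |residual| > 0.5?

8

x=27: ŷ = 6.5 + 2·27 = 60.5; e = 60.5 − 60.5 = 0
x=34: ŷ = 6.5 + 2·34 = 74.5; e = 73 − 74.5 = -1.5
x=47: ŷ = 6.5 + 2·47 = 100.5; e = 102.5 − 100.5 = 2
x=51: ŷ = 6.5 + 2·51 = 108.5; e = 107.5 − 108.5 = -1
x=56: ŷ = 6.5 + 2·56 = 118.5; e = 120 − 118.5 = 1.5
x=85: ŷ = 6.5 + 2·85 = 176.5; e = 173.5 − 176.5 = -3
x=89: ŷ = 6.5 + 2·89 = 184.5; e = 186 − 184.5 = 1.5
x=93: ŷ = 6.5 + 2·93 = 192.5; e = 194 − 192.5 = 1.5
x=94: ŷ = 6.5 + 2·94 = 194.5; e = 193.5 − 194.5 = -1
|e| > 0.5: x=34 (|e|=1.5), x=47 (|e|=2), x=51 (|e|=1), x=56 (|e|=1.5), x=85 (|e|=3), x=89 (|e|=1.5), x=93 (|e|=1.5), x=94 (|e|=1) → 8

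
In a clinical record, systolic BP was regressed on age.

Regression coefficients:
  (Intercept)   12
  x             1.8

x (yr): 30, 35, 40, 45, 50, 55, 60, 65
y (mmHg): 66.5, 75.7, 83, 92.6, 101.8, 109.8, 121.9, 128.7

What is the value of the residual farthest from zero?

x=30: ŷ = 12 + 1.8·30 = 66; r = 66.5 − 66 = 0.5
x=35: ŷ = 12 + 1.8·35 = 75; r = 75.7 − 75 = 0.7
x=40: ŷ = 12 + 1.8·40 = 84; r = 83 − 84 = -1
x=45: ŷ = 12 + 1.8·45 = 93; r = 92.6 − 93 = -0.4
x=50: ŷ = 12 + 1.8·50 = 102; r = 101.8 − 102 = -0.2
x=55: ŷ = 12 + 1.8·55 = 111; r = 109.8 − 111 = -1.2
x=60: ŷ = 12 + 1.8·60 = 120; r = 121.9 − 120 = 1.9
x=65: ŷ = 12 + 1.8·65 = 129; r = 128.7 − 129 = -0.3
Largest |r| is 1.9 at x = 60, residual 1.9.

r = 1.9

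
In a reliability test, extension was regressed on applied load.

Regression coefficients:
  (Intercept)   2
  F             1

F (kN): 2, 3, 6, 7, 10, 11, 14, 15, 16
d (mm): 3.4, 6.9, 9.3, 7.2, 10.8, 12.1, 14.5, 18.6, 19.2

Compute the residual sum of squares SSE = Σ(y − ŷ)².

F=2: ŷ = 2 + 2 = 4; r = 3.4 − 4 = -0.6
F=3: ŷ = 2 + 3 = 5; r = 6.9 − 5 = 1.9
F=6: ŷ = 2 + 6 = 8; r = 9.3 − 8 = 1.3
F=7: ŷ = 2 + 7 = 9; r = 7.2 − 9 = -1.8
F=10: ŷ = 2 + 10 = 12; r = 10.8 − 12 = -1.2
F=11: ŷ = 2 + 11 = 13; r = 12.1 − 13 = -0.9
F=14: ŷ = 2 + 14 = 16; r = 14.5 − 16 = -1.5
F=15: ŷ = 2 + 15 = 17; r = 18.6 − 17 = 1.6
F=16: ŷ = 2 + 16 = 18; r = 19.2 − 18 = 1.2
SSE = 0.36 + 3.61 + 1.69 + 3.24 + 1.44 + 0.81 + 2.25 + 2.56 + 1.44 = 17.4

SSE = 17.4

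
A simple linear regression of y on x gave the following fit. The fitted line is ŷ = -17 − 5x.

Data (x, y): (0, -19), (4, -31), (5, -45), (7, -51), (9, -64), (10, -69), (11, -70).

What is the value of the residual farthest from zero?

e = 6

x=0: ŷ = -17 − 5·0 = -17; e = -19 − (-17) = -2
x=4: ŷ = -17 − 5·4 = -37; e = -31 − (-37) = 6
x=5: ŷ = -17 − 5·5 = -42; e = -45 − (-42) = -3
x=7: ŷ = -17 − 5·7 = -52; e = -51 − (-52) = 1
x=9: ŷ = -17 − 5·9 = -62; e = -64 − (-62) = -2
x=10: ŷ = -17 − 5·10 = -67; e = -69 − (-67) = -2
x=11: ŷ = -17 − 5·11 = -72; e = -70 − (-72) = 2
Largest |e| is 6 at x = 4, residual 6.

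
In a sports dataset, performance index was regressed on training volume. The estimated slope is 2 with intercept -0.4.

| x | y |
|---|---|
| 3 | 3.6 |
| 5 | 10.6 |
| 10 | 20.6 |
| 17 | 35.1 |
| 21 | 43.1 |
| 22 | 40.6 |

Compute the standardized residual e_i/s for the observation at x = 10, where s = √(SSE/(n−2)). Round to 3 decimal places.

x=3: ŷ = -0.4 + 2·3 = 5.6; e = 3.6 − 5.6 = -2
x=5: ŷ = -0.4 + 2·5 = 9.6; e = 10.6 − 9.6 = 1
x=10: ŷ = -0.4 + 2·10 = 19.6; e = 20.6 − 19.6 = 1
x=17: ŷ = -0.4 + 2·17 = 33.6; e = 35.1 − 33.6 = 1.5
x=21: ŷ = -0.4 + 2·21 = 41.6; e = 43.1 − 41.6 = 1.5
x=22: ŷ = -0.4 + 2·22 = 43.6; e = 40.6 − 43.6 = -3
SSE = 4 + 1 + 1 + 2.25 + 2.25 + 9 = 19.5
s = √(19.5/4) = 2.20794
e/s = 1 / 2.20794 = 0.453

0.453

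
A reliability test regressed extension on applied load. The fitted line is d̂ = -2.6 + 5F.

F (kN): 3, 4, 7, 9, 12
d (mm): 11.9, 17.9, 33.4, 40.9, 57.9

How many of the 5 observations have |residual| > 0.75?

F=3: d̂ = -2.6 + 5·3 = 12.4; e = 11.9 − 12.4 = -0.5
F=4: d̂ = -2.6 + 5·4 = 17.4; e = 17.9 − 17.4 = 0.5
F=7: d̂ = -2.6 + 5·7 = 32.4; e = 33.4 − 32.4 = 1
F=9: d̂ = -2.6 + 5·9 = 42.4; e = 40.9 − 42.4 = -1.5
F=12: d̂ = -2.6 + 5·12 = 57.4; e = 57.9 − 57.4 = 0.5
|e| > 0.75: F=7 (|e|=1), F=9 (|e|=1.5) → 2

2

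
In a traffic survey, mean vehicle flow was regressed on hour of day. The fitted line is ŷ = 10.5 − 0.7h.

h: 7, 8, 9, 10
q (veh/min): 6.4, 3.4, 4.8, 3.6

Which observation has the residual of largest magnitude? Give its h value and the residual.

h = 8, e = -1.5

h=7: ŷ = 10.5 − 0.7·7 = 5.6; e = 6.4 − 5.6 = 0.8
h=8: ŷ = 10.5 − 0.7·8 = 4.9; e = 3.4 − 4.9 = -1.5
h=9: ŷ = 10.5 − 0.7·9 = 4.2; e = 4.8 − 4.2 = 0.6
h=10: ŷ = 10.5 − 0.7·10 = 3.5; e = 3.6 − 3.5 = 0.1
Largest |e| is 1.5 at h = 8, residual -1.5.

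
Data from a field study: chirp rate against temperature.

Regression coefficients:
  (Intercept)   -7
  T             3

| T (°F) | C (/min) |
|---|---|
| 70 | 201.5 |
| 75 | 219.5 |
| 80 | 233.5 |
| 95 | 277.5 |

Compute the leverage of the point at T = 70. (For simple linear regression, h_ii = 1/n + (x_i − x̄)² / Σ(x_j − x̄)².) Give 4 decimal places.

T̄ = (70 + 75 + 80 + 95)/4 = 80
Σ(T − T̄)² = 100 + 25 + 0 + 225 = 350
h = 1/4 + (-10)²/350 = 0.25 + 0.285714 = 0.5357

h = 0.5357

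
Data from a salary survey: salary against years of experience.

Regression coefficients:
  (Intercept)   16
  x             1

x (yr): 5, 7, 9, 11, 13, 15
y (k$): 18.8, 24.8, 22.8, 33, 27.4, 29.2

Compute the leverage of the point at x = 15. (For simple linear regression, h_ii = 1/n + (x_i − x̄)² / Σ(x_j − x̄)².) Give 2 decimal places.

x̄ = (5 + 7 + 9 + 11 + 13 + 15)/6 = 10
Σ(x − x̄)² = 25 + 9 + 1 + 1 + 9 + 25 = 70
h = 1/6 + (5)²/70 = 0.166667 + 0.357143 = 0.52

h = 0.52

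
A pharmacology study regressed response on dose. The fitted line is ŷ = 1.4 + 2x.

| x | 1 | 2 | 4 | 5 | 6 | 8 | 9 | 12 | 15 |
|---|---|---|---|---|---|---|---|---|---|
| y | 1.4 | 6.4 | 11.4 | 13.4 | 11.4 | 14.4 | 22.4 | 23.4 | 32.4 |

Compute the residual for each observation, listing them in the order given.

-2, 1, 2, 2, -2, -3, 3, -2, 1

x=1: ŷ = 1.4 + 2·1 = 3.4; r = 1.4 − 3.4 = -2
x=2: ŷ = 1.4 + 2·2 = 5.4; r = 6.4 − 5.4 = 1
x=4: ŷ = 1.4 + 2·4 = 9.4; r = 11.4 − 9.4 = 2
x=5: ŷ = 1.4 + 2·5 = 11.4; r = 13.4 − 11.4 = 2
x=6: ŷ = 1.4 + 2·6 = 13.4; r = 11.4 − 13.4 = -2
x=8: ŷ = 1.4 + 2·8 = 17.4; r = 14.4 − 17.4 = -3
x=9: ŷ = 1.4 + 2·9 = 19.4; r = 22.4 − 19.4 = 3
x=12: ŷ = 1.4 + 2·12 = 25.4; r = 23.4 − 25.4 = -2
x=15: ŷ = 1.4 + 2·15 = 31.4; r = 32.4 − 31.4 = 1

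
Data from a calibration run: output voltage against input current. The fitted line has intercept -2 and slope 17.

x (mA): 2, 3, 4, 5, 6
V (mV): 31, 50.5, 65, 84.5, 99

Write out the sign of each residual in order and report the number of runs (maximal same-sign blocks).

x=2: ŷ = -2 + 17·2 = 32; r = 31 − 32 = -1
x=3: ŷ = -2 + 17·3 = 49; r = 50.5 − 49 = 1.5
x=4: ŷ = -2 + 17·4 = 66; r = 65 − 66 = -1
x=5: ŷ = -2 + 17·5 = 83; r = 84.5 − 83 = 1.5
x=6: ŷ = -2 + 17·6 = 100; r = 99 − 100 = -1
Signs: − + − + −
Runs: −×1, +×1, −×1, +×1, −×1 → 5

5 runs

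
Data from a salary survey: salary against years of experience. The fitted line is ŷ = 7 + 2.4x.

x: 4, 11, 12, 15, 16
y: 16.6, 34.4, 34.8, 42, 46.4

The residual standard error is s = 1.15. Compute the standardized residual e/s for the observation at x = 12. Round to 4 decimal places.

-0.8696

ŷ = 7 + 2.4·12 = 35.8
e = 34.8 − 35.8 = -1
e/s = -1 / 1.15 = -0.8696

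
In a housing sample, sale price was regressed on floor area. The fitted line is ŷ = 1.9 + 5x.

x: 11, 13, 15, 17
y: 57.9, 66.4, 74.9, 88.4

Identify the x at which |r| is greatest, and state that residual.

x = 15, r = -2

x=11: ŷ = 1.9 + 5·11 = 56.9; r = 57.9 − 56.9 = 1
x=13: ŷ = 1.9 + 5·13 = 66.9; r = 66.4 − 66.9 = -0.5
x=15: ŷ = 1.9 + 5·15 = 76.9; r = 74.9 − 76.9 = -2
x=17: ŷ = 1.9 + 5·17 = 86.9; r = 88.4 − 86.9 = 1.5
Largest |r| is 2 at x = 15, residual -2.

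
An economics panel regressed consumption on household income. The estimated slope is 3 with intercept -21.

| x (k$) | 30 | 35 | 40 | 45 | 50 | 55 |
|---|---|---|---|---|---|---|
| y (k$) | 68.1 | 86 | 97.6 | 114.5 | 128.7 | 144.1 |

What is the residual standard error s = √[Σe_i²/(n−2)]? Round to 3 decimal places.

s = 1.334

x=30: ŷ = -21 + 3·30 = 69; e = 68.1 − 69 = -0.9
x=35: ŷ = -21 + 3·35 = 84; e = 86 − 84 = 2
x=40: ŷ = -21 + 3·40 = 99; e = 97.6 − 99 = -1.4
x=45: ŷ = -21 + 3·45 = 114; e = 114.5 − 114 = 0.5
x=50: ŷ = -21 + 3·50 = 129; e = 128.7 − 129 = -0.3
x=55: ŷ = -21 + 3·55 = 144; e = 144.1 − 144 = 0.1
SSE = 0.81 + 4 + 1.96 + 0.25 + 0.09 + 0.01 = 7.12
s = √(7.12/4) = √1.78 ≈ 1.334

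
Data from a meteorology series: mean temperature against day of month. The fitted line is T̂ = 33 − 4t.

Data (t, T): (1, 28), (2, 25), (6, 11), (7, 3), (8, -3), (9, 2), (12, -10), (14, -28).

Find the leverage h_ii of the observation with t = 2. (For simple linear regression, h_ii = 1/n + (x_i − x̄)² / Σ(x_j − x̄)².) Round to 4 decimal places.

t̄ = (1 + 2 + 6 + 7 + 8 + 9 + 12 + 14)/8 = 7.375
Σ(t − t̄)² = 40.6406 + 28.8906 + 1.89062 + 0.140625 + 0.390625 + 2.64062 + 21.3906 + 43.8906 = 139.875
h = 1/8 + (-5.375)²/139.875 = 0.125 + 0.206546 = 0.3315

h = 0.3315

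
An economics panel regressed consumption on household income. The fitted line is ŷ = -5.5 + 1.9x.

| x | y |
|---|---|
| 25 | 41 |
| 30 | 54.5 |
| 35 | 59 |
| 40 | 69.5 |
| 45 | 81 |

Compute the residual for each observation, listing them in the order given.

x=25: ŷ = -5.5 + 1.9·25 = 42; r = 41 − 42 = -1
x=30: ŷ = -5.5 + 1.9·30 = 51.5; r = 54.5 − 51.5 = 3
x=35: ŷ = -5.5 + 1.9·35 = 61; r = 59 − 61 = -2
x=40: ŷ = -5.5 + 1.9·40 = 70.5; r = 69.5 − 70.5 = -1
x=45: ŷ = -5.5 + 1.9·45 = 80; r = 81 − 80 = 1

-1, 3, -2, -1, 1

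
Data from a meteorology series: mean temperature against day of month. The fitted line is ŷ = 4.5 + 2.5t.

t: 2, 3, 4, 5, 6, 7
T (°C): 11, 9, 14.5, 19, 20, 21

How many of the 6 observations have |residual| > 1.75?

t=2: ŷ = 4.5 + 2.5·2 = 9.5; e = 11 − 9.5 = 1.5
t=3: ŷ = 4.5 + 2.5·3 = 12; e = 9 − 12 = -3
t=4: ŷ = 4.5 + 2.5·4 = 14.5; e = 14.5 − 14.5 = 0
t=5: ŷ = 4.5 + 2.5·5 = 17; e = 19 − 17 = 2
t=6: ŷ = 4.5 + 2.5·6 = 19.5; e = 20 − 19.5 = 0.5
t=7: ŷ = 4.5 + 2.5·7 = 22; e = 21 − 22 = -1
|e| > 1.75: t=3 (|e|=3), t=5 (|e|=2) → 2

2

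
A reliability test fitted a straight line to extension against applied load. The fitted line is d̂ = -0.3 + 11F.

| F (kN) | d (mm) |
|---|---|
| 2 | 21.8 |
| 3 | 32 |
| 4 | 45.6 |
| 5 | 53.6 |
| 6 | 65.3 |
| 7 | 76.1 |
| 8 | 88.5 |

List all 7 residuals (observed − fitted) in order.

F=2: d̂ = -0.3 + 11·2 = 21.7; e = 21.8 − 21.7 = 0.1
F=3: d̂ = -0.3 + 11·3 = 32.7; e = 32 − 32.7 = -0.7
F=4: d̂ = -0.3 + 11·4 = 43.7; e = 45.6 − 43.7 = 1.9
F=5: d̂ = -0.3 + 11·5 = 54.7; e = 53.6 − 54.7 = -1.1
F=6: d̂ = -0.3 + 11·6 = 65.7; e = 65.3 − 65.7 = -0.4
F=7: d̂ = -0.3 + 11·7 = 76.7; e = 76.1 − 76.7 = -0.6
F=8: d̂ = -0.3 + 11·8 = 87.7; e = 88.5 − 87.7 = 0.8

0.1, -0.7, 1.9, -1.1, -0.4, -0.6, 0.8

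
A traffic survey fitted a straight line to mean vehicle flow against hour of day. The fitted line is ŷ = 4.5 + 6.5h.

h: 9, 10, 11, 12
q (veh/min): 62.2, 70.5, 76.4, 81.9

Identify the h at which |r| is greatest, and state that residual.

h = 10, r = 1

h=9: ŷ = 4.5 + 6.5·9 = 63; r = 62.2 − 63 = -0.8
h=10: ŷ = 4.5 + 6.5·10 = 69.5; r = 70.5 − 69.5 = 1
h=11: ŷ = 4.5 + 6.5·11 = 76; r = 76.4 − 76 = 0.4
h=12: ŷ = 4.5 + 6.5·12 = 82.5; r = 81.9 − 82.5 = -0.6
Largest |r| is 1 at h = 10, residual 1.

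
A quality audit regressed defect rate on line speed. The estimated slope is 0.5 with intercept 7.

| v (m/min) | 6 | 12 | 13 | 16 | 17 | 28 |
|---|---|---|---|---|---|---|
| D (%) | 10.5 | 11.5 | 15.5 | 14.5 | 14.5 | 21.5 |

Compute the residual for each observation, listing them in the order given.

v=6: D̂ = 7 + 0.5·6 = 10; r = 10.5 − 10 = 0.5
v=12: D̂ = 7 + 0.5·12 = 13; r = 11.5 − 13 = -1.5
v=13: D̂ = 7 + 0.5·13 = 13.5; r = 15.5 − 13.5 = 2
v=16: D̂ = 7 + 0.5·16 = 15; r = 14.5 − 15 = -0.5
v=17: D̂ = 7 + 0.5·17 = 15.5; r = 14.5 − 15.5 = -1
v=28: D̂ = 7 + 0.5·28 = 21; r = 21.5 − 21 = 0.5

0.5, -1.5, 2, -0.5, -1, 0.5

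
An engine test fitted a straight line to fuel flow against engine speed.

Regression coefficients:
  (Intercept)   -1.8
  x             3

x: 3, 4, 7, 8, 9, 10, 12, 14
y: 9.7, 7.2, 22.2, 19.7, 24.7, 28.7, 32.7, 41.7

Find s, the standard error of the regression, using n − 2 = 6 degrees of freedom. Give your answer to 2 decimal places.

x=3: ŷ = -1.8 + 3·3 = 7.2; e = 9.7 − 7.2 = 2.5
x=4: ŷ = -1.8 + 3·4 = 10.2; e = 7.2 − 10.2 = -3
x=7: ŷ = -1.8 + 3·7 = 19.2; e = 22.2 − 19.2 = 3
x=8: ŷ = -1.8 + 3·8 = 22.2; e = 19.7 − 22.2 = -2.5
x=9: ŷ = -1.8 + 3·9 = 25.2; e = 24.7 − 25.2 = -0.5
x=10: ŷ = -1.8 + 3·10 = 28.2; e = 28.7 − 28.2 = 0.5
x=12: ŷ = -1.8 + 3·12 = 34.2; e = 32.7 − 34.2 = -1.5
x=14: ŷ = -1.8 + 3·14 = 40.2; e = 41.7 − 40.2 = 1.5
SSE = 6.25 + 9 + 9 + 6.25 + 0.25 + 0.25 + 2.25 + 2.25 = 35.5
s = √(35.5/6) = √5.91667 ≈ 2.43

s = 2.43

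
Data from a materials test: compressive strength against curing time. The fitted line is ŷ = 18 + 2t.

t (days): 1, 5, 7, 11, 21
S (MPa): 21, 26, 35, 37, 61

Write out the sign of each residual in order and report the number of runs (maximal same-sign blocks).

t=1: ŷ = 18 + 2·1 = 20; r = 21 − 20 = 1
t=5: ŷ = 18 + 2·5 = 28; r = 26 − 28 = -2
t=7: ŷ = 18 + 2·7 = 32; r = 35 − 32 = 3
t=11: ŷ = 18 + 2·11 = 40; r = 37 − 40 = -3
t=21: ŷ = 18 + 2·21 = 60; r = 61 − 60 = 1
Signs: + − + − +
Runs: +×1, −×1, +×1, −×1, +×1 → 5

5 runs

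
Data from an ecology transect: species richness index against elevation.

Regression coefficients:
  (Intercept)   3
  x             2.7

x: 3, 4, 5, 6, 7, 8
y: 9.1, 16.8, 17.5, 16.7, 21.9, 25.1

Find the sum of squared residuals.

x=3: ŷ = 3 + 2.7·3 = 11.1; r = 9.1 − 11.1 = -2
x=4: ŷ = 3 + 2.7·4 = 13.8; r = 16.8 − 13.8 = 3
x=5: ŷ = 3 + 2.7·5 = 16.5; r = 17.5 − 16.5 = 1
x=6: ŷ = 3 + 2.7·6 = 19.2; r = 16.7 − 19.2 = -2.5
x=7: ŷ = 3 + 2.7·7 = 21.9; r = 21.9 − 21.9 = 0
x=8: ŷ = 3 + 2.7·8 = 24.6; r = 25.1 − 24.6 = 0.5
SSE = 4 + 9 + 1 + 6.25 + 0 + 0.25 = 20.5

SSE = 20.5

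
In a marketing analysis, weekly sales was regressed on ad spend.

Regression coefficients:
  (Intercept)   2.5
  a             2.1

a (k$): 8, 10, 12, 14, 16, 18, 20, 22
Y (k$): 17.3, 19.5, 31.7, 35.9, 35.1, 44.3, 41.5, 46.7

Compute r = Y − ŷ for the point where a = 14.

ŷ = 2.5 + 2.1·14 = 31.9
r = 35.9 − 31.9 = 4

r = 4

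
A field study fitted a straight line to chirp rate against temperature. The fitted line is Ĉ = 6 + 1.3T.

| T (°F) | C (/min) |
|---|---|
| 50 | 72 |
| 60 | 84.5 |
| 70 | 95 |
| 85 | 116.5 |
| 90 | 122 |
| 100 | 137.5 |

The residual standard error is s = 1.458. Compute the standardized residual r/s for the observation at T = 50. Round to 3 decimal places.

Ĉ = 6 + 1.3·50 = 71
r = 72 − 71 = 1
r/s = 1 / 1.458 = 0.686

0.686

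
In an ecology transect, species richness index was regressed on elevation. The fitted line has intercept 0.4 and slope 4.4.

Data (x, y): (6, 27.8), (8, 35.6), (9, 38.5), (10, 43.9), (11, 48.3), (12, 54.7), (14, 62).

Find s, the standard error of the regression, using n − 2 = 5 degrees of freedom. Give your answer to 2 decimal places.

s = 1.10

x=6: ŷ = 0.4 + 4.4·6 = 26.8; e = 27.8 − 26.8 = 1
x=8: ŷ = 0.4 + 4.4·8 = 35.6; e = 35.6 − 35.6 = 0
x=9: ŷ = 0.4 + 4.4·9 = 40; e = 38.5 − 40 = -1.5
x=10: ŷ = 0.4 + 4.4·10 = 44.4; e = 43.9 − 44.4 = -0.5
x=11: ŷ = 0.4 + 4.4·11 = 48.8; e = 48.3 − 48.8 = -0.5
x=12: ŷ = 0.4 + 4.4·12 = 53.2; e = 54.7 − 53.2 = 1.5
x=14: ŷ = 0.4 + 4.4·14 = 62; e = 62 − 62 = 0
SSE = 1 + 0 + 2.25 + 0.25 + 0.25 + 2.25 + 0 = 6
s = √(6/5) = √1.2 ≈ 1.10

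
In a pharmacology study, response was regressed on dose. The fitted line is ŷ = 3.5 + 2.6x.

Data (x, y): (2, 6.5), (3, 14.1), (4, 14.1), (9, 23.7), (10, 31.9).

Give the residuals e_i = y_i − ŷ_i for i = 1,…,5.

-2.2, 2.8, 0.2, -3.2, 2.4

x=2: ŷ = 3.5 + 2.6·2 = 8.7; e = 6.5 − 8.7 = -2.2
x=3: ŷ = 3.5 + 2.6·3 = 11.3; e = 14.1 − 11.3 = 2.8
x=4: ŷ = 3.5 + 2.6·4 = 13.9; e = 14.1 − 13.9 = 0.2
x=9: ŷ = 3.5 + 2.6·9 = 26.9; e = 23.7 − 26.9 = -3.2
x=10: ŷ = 3.5 + 2.6·10 = 29.5; e = 31.9 − 29.5 = 2.4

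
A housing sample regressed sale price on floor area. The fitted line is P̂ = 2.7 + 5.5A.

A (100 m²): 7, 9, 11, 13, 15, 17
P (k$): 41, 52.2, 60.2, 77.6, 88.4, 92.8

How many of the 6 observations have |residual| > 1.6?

A=7: P̂ = 2.7 + 5.5·7 = 41.2; r = 41 − 41.2 = -0.2
A=9: P̂ = 2.7 + 5.5·9 = 52.2; r = 52.2 − 52.2 = 0
A=11: P̂ = 2.7 + 5.5·11 = 63.2; r = 60.2 − 63.2 = -3
A=13: P̂ = 2.7 + 5.5·13 = 74.2; r = 77.6 − 74.2 = 3.4
A=15: P̂ = 2.7 + 5.5·15 = 85.2; r = 88.4 − 85.2 = 3.2
A=17: P̂ = 2.7 + 5.5·17 = 96.2; r = 92.8 − 96.2 = -3.4
|r| > 1.6: A=11 (|r|=3), A=13 (|r|=3.4), A=15 (|r|=3.2), A=17 (|r|=3.4) → 4

4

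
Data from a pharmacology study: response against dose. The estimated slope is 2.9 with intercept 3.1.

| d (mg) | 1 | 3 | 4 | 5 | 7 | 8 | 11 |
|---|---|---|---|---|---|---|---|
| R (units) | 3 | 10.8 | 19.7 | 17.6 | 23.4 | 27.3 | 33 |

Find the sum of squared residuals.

SSE = 40

d=1: ŷ = 3.1 + 2.9·1 = 6; e = 3 − 6 = -3
d=3: ŷ = 3.1 + 2.9·3 = 11.8; e = 10.8 − 11.8 = -1
d=4: ŷ = 3.1 + 2.9·4 = 14.7; e = 19.7 − 14.7 = 5
d=5: ŷ = 3.1 + 2.9·5 = 17.6; e = 17.6 − 17.6 = 0
d=7: ŷ = 3.1 + 2.9·7 = 23.4; e = 23.4 − 23.4 = 0
d=8: ŷ = 3.1 + 2.9·8 = 26.3; e = 27.3 − 26.3 = 1
d=11: ŷ = 3.1 + 2.9·11 = 35; e = 33 − 35 = -2
SSE = 9 + 1 + 25 + 0 + 0 + 1 + 4 = 40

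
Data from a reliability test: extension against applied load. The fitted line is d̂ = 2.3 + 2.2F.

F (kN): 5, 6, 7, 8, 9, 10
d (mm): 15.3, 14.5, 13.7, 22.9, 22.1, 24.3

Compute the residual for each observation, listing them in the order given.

2, -1, -4, 3, 0, 0

F=5: d̂ = 2.3 + 2.2·5 = 13.3; e = 15.3 − 13.3 = 2
F=6: d̂ = 2.3 + 2.2·6 = 15.5; e = 14.5 − 15.5 = -1
F=7: d̂ = 2.3 + 2.2·7 = 17.7; e = 13.7 − 17.7 = -4
F=8: d̂ = 2.3 + 2.2·8 = 19.9; e = 22.9 − 19.9 = 3
F=9: d̂ = 2.3 + 2.2·9 = 22.1; e = 22.1 − 22.1 = 0
F=10: d̂ = 2.3 + 2.2·10 = 24.3; e = 24.3 − 24.3 = 0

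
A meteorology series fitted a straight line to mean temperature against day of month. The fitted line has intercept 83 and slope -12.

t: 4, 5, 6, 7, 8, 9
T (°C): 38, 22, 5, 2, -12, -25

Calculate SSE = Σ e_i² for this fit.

SSE = 56

t=4: T̂ = 83 − 12·4 = 35; e = 38 − 35 = 3
t=5: T̂ = 83 − 12·5 = 23; e = 22 − 23 = -1
t=6: T̂ = 83 − 12·6 = 11; e = 5 − 11 = -6
t=7: T̂ = 83 − 12·7 = -1; e = 2 − (-1) = 3
t=8: T̂ = 83 − 12·8 = -13; e = -12 − (-13) = 1
t=9: T̂ = 83 − 12·9 = -25; e = -25 − (-25) = 0
SSE = 9 + 1 + 36 + 9 + 1 + 0 = 56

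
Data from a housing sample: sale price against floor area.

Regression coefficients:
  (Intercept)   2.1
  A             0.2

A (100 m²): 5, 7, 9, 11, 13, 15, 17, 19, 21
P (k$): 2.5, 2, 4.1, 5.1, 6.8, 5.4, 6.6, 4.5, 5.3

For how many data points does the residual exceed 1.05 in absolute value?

A=5: ŷ = 2.1 + 0.2·5 = 3.1; r = 2.5 − 3.1 = -0.6
A=7: ŷ = 2.1 + 0.2·7 = 3.5; r = 2 − 3.5 = -1.5
A=9: ŷ = 2.1 + 0.2·9 = 3.9; r = 4.1 − 3.9 = 0.2
A=11: ŷ = 2.1 + 0.2·11 = 4.3; r = 5.1 − 4.3 = 0.8
A=13: ŷ = 2.1 + 0.2·13 = 4.7; r = 6.8 − 4.7 = 2.1
A=15: ŷ = 2.1 + 0.2·15 = 5.1; r = 5.4 − 5.1 = 0.3
A=17: ŷ = 2.1 + 0.2·17 = 5.5; r = 6.6 − 5.5 = 1.1
A=19: ŷ = 2.1 + 0.2·19 = 5.9; r = 4.5 − 5.9 = -1.4
A=21: ŷ = 2.1 + 0.2·21 = 6.3; r = 5.3 − 6.3 = -1
|r| > 1.05: A=7 (|r|=1.5), A=13 (|r|=2.1), A=17 (|r|=1.1), A=19 (|r|=1.4) → 4

4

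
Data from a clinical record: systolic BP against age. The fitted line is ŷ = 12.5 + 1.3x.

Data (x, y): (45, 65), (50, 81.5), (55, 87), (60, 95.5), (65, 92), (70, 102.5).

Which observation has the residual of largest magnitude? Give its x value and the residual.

x = 45, r = -6

x=45: ŷ = 12.5 + 1.3·45 = 71; r = 65 − 71 = -6
x=50: ŷ = 12.5 + 1.3·50 = 77.5; r = 81.5 − 77.5 = 4
x=55: ŷ = 12.5 + 1.3·55 = 84; r = 87 − 84 = 3
x=60: ŷ = 12.5 + 1.3·60 = 90.5; r = 95.5 − 90.5 = 5
x=65: ŷ = 12.5 + 1.3·65 = 97; r = 92 − 97 = -5
x=70: ŷ = 12.5 + 1.3·70 = 103.5; r = 102.5 − 103.5 = -1
Largest |r| is 6 at x = 45, residual -6.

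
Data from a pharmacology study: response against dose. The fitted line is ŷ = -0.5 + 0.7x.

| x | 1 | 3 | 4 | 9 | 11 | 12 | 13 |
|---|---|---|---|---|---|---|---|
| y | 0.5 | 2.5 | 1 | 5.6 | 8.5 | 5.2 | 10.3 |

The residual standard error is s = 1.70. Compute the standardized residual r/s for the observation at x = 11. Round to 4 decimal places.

ŷ = -0.5 + 0.7·11 = 7.2
r = 8.5 − 7.2 = 1.3
r/s = 1.3 / 1.70 = 0.7647

0.7647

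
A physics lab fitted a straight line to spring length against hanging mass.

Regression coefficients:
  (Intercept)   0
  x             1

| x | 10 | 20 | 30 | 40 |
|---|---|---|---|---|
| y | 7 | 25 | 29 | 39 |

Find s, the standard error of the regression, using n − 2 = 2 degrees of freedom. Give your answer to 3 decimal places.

x=10: ŷ = 10 = 10; r = 7 − 10 = -3
x=20: ŷ = 20 = 20; r = 25 − 20 = 5
x=30: ŷ = 30 = 30; r = 29 − 30 = -1
x=40: ŷ = 40 = 40; r = 39 − 40 = -1
SSE = 9 + 25 + 1 + 1 = 36
s = √(36/2) = √18 ≈ 4.243

s = 4.243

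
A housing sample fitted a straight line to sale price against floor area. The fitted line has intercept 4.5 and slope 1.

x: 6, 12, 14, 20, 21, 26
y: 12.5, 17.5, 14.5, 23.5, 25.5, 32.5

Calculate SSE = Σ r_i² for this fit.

SSE = 26

x=6: ŷ = 4.5 + 6 = 10.5; r = 12.5 − 10.5 = 2
x=12: ŷ = 4.5 + 12 = 16.5; r = 17.5 − 16.5 = 1
x=14: ŷ = 4.5 + 14 = 18.5; r = 14.5 − 18.5 = -4
x=20: ŷ = 4.5 + 20 = 24.5; r = 23.5 − 24.5 = -1
x=21: ŷ = 4.5 + 21 = 25.5; r = 25.5 − 25.5 = 0
x=26: ŷ = 4.5 + 26 = 30.5; r = 32.5 − 30.5 = 2
SSE = 4 + 1 + 16 + 1 + 0 + 4 = 26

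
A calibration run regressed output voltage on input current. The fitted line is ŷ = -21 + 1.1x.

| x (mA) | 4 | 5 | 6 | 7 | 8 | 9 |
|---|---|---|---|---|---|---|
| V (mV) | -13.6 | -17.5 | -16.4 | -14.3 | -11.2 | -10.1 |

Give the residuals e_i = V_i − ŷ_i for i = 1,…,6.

3, -2, -2, -1, 1, 1

x=4: ŷ = -21 + 1.1·4 = -16.6; e = -13.6 − (-16.6) = 3
x=5: ŷ = -21 + 1.1·5 = -15.5; e = -17.5 − (-15.5) = -2
x=6: ŷ = -21 + 1.1·6 = -14.4; e = -16.4 − (-14.4) = -2
x=7: ŷ = -21 + 1.1·7 = -13.3; e = -14.3 − (-13.3) = -1
x=8: ŷ = -21 + 1.1·8 = -12.2; e = -11.2 − (-12.2) = 1
x=9: ŷ = -21 + 1.1·9 = -11.1; e = -10.1 − (-11.1) = 1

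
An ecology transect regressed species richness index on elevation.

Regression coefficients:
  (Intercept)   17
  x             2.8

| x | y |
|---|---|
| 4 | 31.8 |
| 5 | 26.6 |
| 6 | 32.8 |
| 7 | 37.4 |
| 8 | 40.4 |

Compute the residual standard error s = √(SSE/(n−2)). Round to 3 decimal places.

s = 3.414

x=4: ŷ = 17 + 2.8·4 = 28.2; e = 31.8 − 28.2 = 3.6
x=5: ŷ = 17 + 2.8·5 = 31; e = 26.6 − 31 = -4.4
x=6: ŷ = 17 + 2.8·6 = 33.8; e = 32.8 − 33.8 = -1
x=7: ŷ = 17 + 2.8·7 = 36.6; e = 37.4 − 36.6 = 0.8
x=8: ŷ = 17 + 2.8·8 = 39.4; e = 40.4 − 39.4 = 1
SSE = 12.96 + 19.36 + 1 + 0.64 + 1 = 34.96
s = √(34.96/3) = √11.6533 ≈ 3.414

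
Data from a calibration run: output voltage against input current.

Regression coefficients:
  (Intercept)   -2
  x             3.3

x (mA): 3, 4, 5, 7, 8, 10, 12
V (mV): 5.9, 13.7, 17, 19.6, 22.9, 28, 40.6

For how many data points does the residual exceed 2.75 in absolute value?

2

x=3: V̂ = -2 + 3.3·3 = 7.9; e = 5.9 − 7.9 = -2
x=4: V̂ = -2 + 3.3·4 = 11.2; e = 13.7 − 11.2 = 2.5
x=5: V̂ = -2 + 3.3·5 = 14.5; e = 17 − 14.5 = 2.5
x=7: V̂ = -2 + 3.3·7 = 21.1; e = 19.6 − 21.1 = -1.5
x=8: V̂ = -2 + 3.3·8 = 24.4; e = 22.9 − 24.4 = -1.5
x=10: V̂ = -2 + 3.3·10 = 31; e = 28 − 31 = -3
x=12: V̂ = -2 + 3.3·12 = 37.6; e = 40.6 − 37.6 = 3
|e| > 2.75: x=10 (|e|=3), x=12 (|e|=3) → 2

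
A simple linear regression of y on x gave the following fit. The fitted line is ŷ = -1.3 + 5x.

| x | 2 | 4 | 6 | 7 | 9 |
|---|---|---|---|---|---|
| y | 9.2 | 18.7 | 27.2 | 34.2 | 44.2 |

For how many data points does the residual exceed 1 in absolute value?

1

x=2: ŷ = -1.3 + 5·2 = 8.7; e = 9.2 − 8.7 = 0.5
x=4: ŷ = -1.3 + 5·4 = 18.7; e = 18.7 − 18.7 = 0
x=6: ŷ = -1.3 + 5·6 = 28.7; e = 27.2 − 28.7 = -1.5
x=7: ŷ = -1.3 + 5·7 = 33.7; e = 34.2 − 33.7 = 0.5
x=9: ŷ = -1.3 + 5·9 = 43.7; e = 44.2 − 43.7 = 0.5
|e| > 1: x=6 (|e|=1.5) → 1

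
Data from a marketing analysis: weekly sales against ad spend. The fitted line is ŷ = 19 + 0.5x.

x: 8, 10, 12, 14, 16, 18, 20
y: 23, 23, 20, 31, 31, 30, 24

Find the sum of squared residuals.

x=8: ŷ = 19 + 0.5·8 = 23; e = 23 − 23 = 0
x=10: ŷ = 19 + 0.5·10 = 24; e = 23 − 24 = -1
x=12: ŷ = 19 + 0.5·12 = 25; e = 20 − 25 = -5
x=14: ŷ = 19 + 0.5·14 = 26; e = 31 − 26 = 5
x=16: ŷ = 19 + 0.5·16 = 27; e = 31 − 27 = 4
x=18: ŷ = 19 + 0.5·18 = 28; e = 30 − 28 = 2
x=20: ŷ = 19 + 0.5·20 = 29; e = 24 − 29 = -5
SSE = 0 + 1 + 25 + 25 + 16 + 4 + 25 = 96

SSE = 96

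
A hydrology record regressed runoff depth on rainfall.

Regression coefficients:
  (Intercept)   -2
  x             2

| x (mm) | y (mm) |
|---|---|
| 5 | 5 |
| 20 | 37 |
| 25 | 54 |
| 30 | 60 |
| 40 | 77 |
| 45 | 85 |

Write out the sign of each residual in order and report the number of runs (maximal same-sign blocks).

3 runs

x=5: ŷ = -2 + 2·5 = 8; r = 5 − 8 = -3
x=20: ŷ = -2 + 2·20 = 38; r = 37 − 38 = -1
x=25: ŷ = -2 + 2·25 = 48; r = 54 − 48 = 6
x=30: ŷ = -2 + 2·30 = 58; r = 60 − 58 = 2
x=40: ŷ = -2 + 2·40 = 78; r = 77 − 78 = -1
x=45: ŷ = -2 + 2·45 = 88; r = 85 − 88 = -3
Signs: − − + + − −
Runs: −×2, +×2, −×2 → 3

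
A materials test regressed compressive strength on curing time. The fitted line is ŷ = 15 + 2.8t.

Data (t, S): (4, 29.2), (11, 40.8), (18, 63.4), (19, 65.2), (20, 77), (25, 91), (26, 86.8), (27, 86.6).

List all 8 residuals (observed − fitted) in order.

t=4: ŷ = 15 + 2.8·4 = 26.2; e = 29.2 − 26.2 = 3
t=11: ŷ = 15 + 2.8·11 = 45.8; e = 40.8 − 45.8 = -5
t=18: ŷ = 15 + 2.8·18 = 65.4; e = 63.4 − 65.4 = -2
t=19: ŷ = 15 + 2.8·19 = 68.2; e = 65.2 − 68.2 = -3
t=20: ŷ = 15 + 2.8·20 = 71; e = 77 − 71 = 6
t=25: ŷ = 15 + 2.8·25 = 85; e = 91 − 85 = 6
t=26: ŷ = 15 + 2.8·26 = 87.8; e = 86.8 − 87.8 = -1
t=27: ŷ = 15 + 2.8·27 = 90.6; e = 86.6 − 90.6 = -4

3, -5, -2, -3, 6, 6, -1, -4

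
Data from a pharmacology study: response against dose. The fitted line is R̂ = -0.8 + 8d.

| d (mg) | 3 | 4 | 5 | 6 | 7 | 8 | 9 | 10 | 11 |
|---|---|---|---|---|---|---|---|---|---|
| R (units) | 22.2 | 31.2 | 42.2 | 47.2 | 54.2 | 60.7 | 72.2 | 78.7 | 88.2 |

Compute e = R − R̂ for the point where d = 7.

R̂ = -0.8 + 8·7 = 55.2
e = 54.2 − 55.2 = -1

e = -1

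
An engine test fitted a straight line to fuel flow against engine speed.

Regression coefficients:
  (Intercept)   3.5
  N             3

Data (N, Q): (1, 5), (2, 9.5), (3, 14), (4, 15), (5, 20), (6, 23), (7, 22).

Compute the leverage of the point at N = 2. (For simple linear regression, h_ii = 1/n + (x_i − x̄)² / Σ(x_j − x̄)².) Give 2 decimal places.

h = 0.29

N̄ = (1 + 2 + 3 + 4 + 5 + 6 + 7)/7 = 4
Σ(N − N̄)² = 9 + 4 + 1 + 0 + 1 + 4 + 9 = 28
h = 1/7 + (-2)²/28 = 0.142857 + 0.142857 = 0.29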